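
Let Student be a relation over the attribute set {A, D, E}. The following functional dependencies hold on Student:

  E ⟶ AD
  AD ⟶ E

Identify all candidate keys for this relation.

{E}⁺: E→AD adds A, D → {A, D, E}.
{A, D}⁺: AD→E adds E → {A, D, E}.
Any other superkey contains one of these as a subset, so there are no further candidate keys.

{E}, {A, D}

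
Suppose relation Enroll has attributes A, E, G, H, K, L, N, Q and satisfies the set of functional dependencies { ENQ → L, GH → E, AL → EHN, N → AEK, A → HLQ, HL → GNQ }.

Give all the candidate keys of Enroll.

A, N, HL

{A}⁺: A→HLQ adds H, L, Q; HL→GNQ adds G, N; GH→E adds E; N→AEK adds K → {A, E, G, H, K, L, N, Q}.
{N}⁺: N→AEK adds A, E, K; A→HLQ adds H, L, Q; HL→GNQ adds G → {A, E, G, H, K, L, N, Q}.
{H, L}⁺: HL→GNQ adds G, N, Q; GH→E adds E; N→AEK adds A, K → {A, E, G, H, K, L, N, Q}. Minimal: {L}⁺ = {L}; {H}⁺ = {H} — none reach the full schema.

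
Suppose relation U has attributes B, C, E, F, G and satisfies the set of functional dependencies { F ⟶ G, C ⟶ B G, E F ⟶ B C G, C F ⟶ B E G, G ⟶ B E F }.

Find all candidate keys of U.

{C}⁺: C→BG adds B, G; G→BEF adds E, F → {B, C, E, F, G}.
{F}⁺: F→G adds G; G→BEF adds B, E; EF→BCG adds C → {B, C, E, F, G}.
{G}⁺: G→BEF adds B, E, F; EF→BCG adds C → {B, C, E, F, G}.
Any other superkey contains one of these as a subset, so there are no further candidate keys.

C; F; G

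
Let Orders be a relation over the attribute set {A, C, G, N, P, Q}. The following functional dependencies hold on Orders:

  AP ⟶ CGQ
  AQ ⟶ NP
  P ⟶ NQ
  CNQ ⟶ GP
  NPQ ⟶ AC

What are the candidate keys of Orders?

P; AQ; CNQ

{P}⁺: P→NQ adds N, Q; NPQ→AC adds A, C; AP→CGQ adds G → {A, C, G, N, P, Q}.
{A, Q}⁺: AQ→NP adds N, P; NPQ→AC adds C; AP→CGQ adds G → {A, C, G, N, P, Q}. Minimal: {Q}⁺ = {Q}; {A}⁺ = {A} — none reach the full schema.
{C, N, Q}⁺: CNQ→GP adds G, P; NPQ→AC adds A → {A, C, G, N, P, Q}. Minimal: {N, Q}⁺ = {N, Q}; {C, Q}⁺ = {C, Q}; {C, N}⁺ = {C, N} — none reach the full schema.
Any other superkey contains one of these as a subset, so there are no further candidate keys.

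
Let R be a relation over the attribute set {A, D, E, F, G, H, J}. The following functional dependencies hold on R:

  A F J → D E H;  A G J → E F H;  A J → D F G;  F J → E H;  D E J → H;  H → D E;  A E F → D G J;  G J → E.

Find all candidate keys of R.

Attribute A never appears on the right-hand side of any dependency, so A must belong to every candidate key.
{A}⁺ = {A}, which is not all of the schema, so we must add further attributes.
{A, J}⁺: AJ→DFG adds D, F, G; FJ→EH adds E, H → {A, D, E, F, G, H, J}.
{A, E, F}⁺: AEF→DGJ adds D, G, J; AFJ→DEH adds H → {A, D, E, F, G, H, J}.
{A, F, H}⁺: H→DE adds D, E; AEF→DGJ adds G, J → {A, D, E, F, G, H, J}.

AJ, AEF, AFH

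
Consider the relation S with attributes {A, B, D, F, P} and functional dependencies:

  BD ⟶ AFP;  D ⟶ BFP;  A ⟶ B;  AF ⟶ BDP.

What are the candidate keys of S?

{D}⁺: D→BFP adds B, F, P; BD→AFP adds A → {A, B, D, F, P}.
{A, F}⁺: A→B adds B; AF→BDP adds D, P → {A, B, D, F, P}. Minimal: {F}⁺ = {F}; {A}⁺ = {A, B} — none reach the full schema.

D, AF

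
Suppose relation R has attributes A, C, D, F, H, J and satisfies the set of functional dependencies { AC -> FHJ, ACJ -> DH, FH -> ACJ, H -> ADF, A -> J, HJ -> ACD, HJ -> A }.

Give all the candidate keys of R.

{H}⁺: H→ADF adds A, D, F; A→J adds J; HJ→ACD adds C → {A, C, D, F, H, J}.
{A, C}⁺: AC→FHJ adds F, H, J; ACJ→DH adds D → {A, C, D, F, H, J}.

{H}; {A, C}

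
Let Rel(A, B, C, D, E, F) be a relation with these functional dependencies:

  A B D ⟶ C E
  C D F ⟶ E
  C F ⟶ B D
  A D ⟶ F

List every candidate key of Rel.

(A, B, D); (A, C, D); (A, C, F)

{A, B, D}⁺: ABD→CE adds C, E; AD→F adds F → {A, B, C, D, E, F}. Minimal: {B, D}⁺ = {B, D}; {A, D}⁺ = {A, D, F}; {A, B}⁺ = {A, B} — none reach the full schema.
{A, C, D}⁺: AD→F adds F; CDF→E adds E; CF→BD adds B → {A, B, C, D, E, F}. Minimal: {C, D}⁺ = {C, D}; {A, D}⁺ = {A, D, F}; {A, C}⁺ = {A, C} — none reach the full schema.
{A, C, F}⁺: CF→BD adds B, D; ABD→CE adds E → {A, B, C, D, E, F}. Minimal: {C, F}⁺ = {B, C, D, E, F}; {A, F}⁺ = {A, F}; {A, C}⁺ = {A, C} — none reach the full schema.
Any other superkey contains one of these as a subset, so there are no further candidate keys.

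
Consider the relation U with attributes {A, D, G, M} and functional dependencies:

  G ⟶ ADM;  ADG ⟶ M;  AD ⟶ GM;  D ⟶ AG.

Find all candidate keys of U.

{D}; {G}

{D}⁺: D→AG adds A, G; G→ADM adds M → {A, D, G, M}.
{G}⁺: G→ADM adds A, D, M → {A, D, G, M}.
Any other superkey contains one of these as a subset, so there are no further candidate keys.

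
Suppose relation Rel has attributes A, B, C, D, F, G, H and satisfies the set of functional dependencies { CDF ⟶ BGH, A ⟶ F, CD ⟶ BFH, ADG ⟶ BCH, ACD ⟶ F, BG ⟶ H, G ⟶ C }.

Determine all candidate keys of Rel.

{A, C, D}, {A, D, G}

Attributes A, D never appear on any right-hand side, so every candidate key must contain {A, D}.
{A, D}⁺ = {A, D, F}, which is not all of the schema, so we must add further attributes.
{A, C, D}⁺: A→F adds F; CD→BFH adds B, H; CDF→BGH adds G → {A, B, C, D, F, G, H}. Minimal: {C, D}⁺ = {B, C, D, F, G, H}; {A, D}⁺ = {A, D, F}; {A, C}⁺ = {A, C, F} — none reach the full schema.
{A, D, G}⁺: A→F adds F; ADG→BCH adds B, C, H → {A, B, C, D, F, G, H}. Minimal: {D, G}⁺ = {B, C, D, F, G, H}; {A, G}⁺ = {A, C, F, G}; {A, D}⁺ = {A, D, F} — none reach the full schema.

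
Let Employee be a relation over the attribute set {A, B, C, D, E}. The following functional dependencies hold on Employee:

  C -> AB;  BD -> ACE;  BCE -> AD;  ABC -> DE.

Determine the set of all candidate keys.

(C), (B, D)

{C}⁺: C→AB adds A, B; ABC→DE adds D, E → {A, B, C, D, E}.
{B, D}⁺: BD→ACE adds A, C, E → {A, B, C, D, E}. Minimal: {D}⁺ = {D}; {B}⁺ = {B} — none reach the full schema.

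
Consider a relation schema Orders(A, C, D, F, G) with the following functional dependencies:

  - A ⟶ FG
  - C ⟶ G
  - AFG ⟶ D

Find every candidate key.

Attributes A, C never appear on any right-hand side, so every candidate key must contain {A, C}.
{A, C}⁺ = {A, C, D, F, G}, which is all of the schema, so {A, C} is the only candidate key.

{A, C}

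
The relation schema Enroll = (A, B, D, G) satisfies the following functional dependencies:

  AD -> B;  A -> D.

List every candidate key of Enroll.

Attributes A, G never appear on any right-hand side, so every candidate key must contain {A, G}.
{A, G}⁺ = {A, B, D, G}, which is all of the schema, so {A, G} is the only candidate key.

{A, G}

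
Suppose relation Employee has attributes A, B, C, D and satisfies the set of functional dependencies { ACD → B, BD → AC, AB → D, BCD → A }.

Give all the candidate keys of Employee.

{A, B}⁺: AB→D adds D; BD→AC adds C → {A, B, C, D}.
{B, D}⁺: BD→AC adds A, C → {A, B, C, D}.
{A, C, D}⁺: ACD→B adds B → {A, B, C, D}.
Any other superkey contains one of these as a subset, so there are no further candidate keys.

{A, B}; {B, D}; {A, C, D}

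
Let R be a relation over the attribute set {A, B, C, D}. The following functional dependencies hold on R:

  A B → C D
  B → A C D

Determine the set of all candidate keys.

Attribute B never appears on the right-hand side of any dependency, so B must belong to every candidate key.
{B}⁺ = {A, B, C, D}, which is all of the schema, so {B} is the only candidate key.

{B}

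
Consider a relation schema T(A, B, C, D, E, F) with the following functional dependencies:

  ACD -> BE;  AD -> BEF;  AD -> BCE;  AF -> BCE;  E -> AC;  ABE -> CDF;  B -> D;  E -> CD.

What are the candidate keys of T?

{E}⁺: E→AC adds A, C; E→CD adds D; ACD→BE adds B; AD→BEF adds F → {A, B, C, D, E, F}.
{A, B}⁺: B→D adds D; AD→BEF adds E, F; AD→BCE adds C → {A, B, C, D, E, F}.
{A, D}⁺: AD→BEF adds B, E, F; AD→BCE adds C → {A, B, C, D, E, F}.
{A, F}⁺: AF→BCE adds B, C, E; ABE→CDF adds D → {A, B, C, D, E, F}.

(E); (A, B); (A, D); (A, F)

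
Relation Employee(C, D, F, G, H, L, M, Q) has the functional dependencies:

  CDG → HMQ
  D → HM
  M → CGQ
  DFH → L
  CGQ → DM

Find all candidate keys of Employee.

Attribute F never appears on the right-hand side of any dependency, so F must belong to every candidate key.
{F}⁺ = {F}, which is not all of the schema, so we must add further attributes.
{D, F}⁺: D→HM adds H, M; M→CGQ adds C, G, Q; DFH→L adds L → {C, D, F, G, H, L, M, Q}. Minimal: {F}⁺ = {F}; {D}⁺ = {C, D, G, H, M, Q} — none reach the full schema.
{F, M}⁺: M→CGQ adds C, G, Q; CGQ→DM adds D; CDG→HMQ adds H; DFH→L adds L → {C, D, F, G, H, L, M, Q}. Minimal: {M}⁺ = {C, D, G, H, M, Q}; {F}⁺ = {F} — none reach the full schema.
{C, F, G, Q}⁺: CGQ→DM adds D, M; CDG→HMQ adds H; DFH→L adds L → {C, D, F, G, H, L, M, Q}. Minimal: {F, G, Q}⁺ = {F, G, Q}; {C, G, Q}⁺ = {C, D, G, H, M, Q}; {C, F, Q}⁺ = {C, F, Q}; … — none reach the full schema.

DF, FM, CFGQ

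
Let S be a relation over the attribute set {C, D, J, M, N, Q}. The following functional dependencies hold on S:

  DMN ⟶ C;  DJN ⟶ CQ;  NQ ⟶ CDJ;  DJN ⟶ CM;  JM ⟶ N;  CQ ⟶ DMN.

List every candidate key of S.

{C, Q}⁺: CQ→DMN adds D, M, N; NQ→CDJ adds J → {C, D, J, M, N, Q}. Minimal: {Q}⁺ = {Q}; {C}⁺ = {C} — none reach the full schema.
{N, Q}⁺: NQ→CDJ adds C, D, J; DJN→CM adds M → {C, D, J, M, N, Q}. Minimal: {Q}⁺ = {Q}; {N}⁺ = {N} — none reach the full schema.
{D, J, M}⁺: JM→N adds N; DMN→C adds C; DJN→CQ adds Q → {C, D, J, M, N, Q}. Minimal: {J, M}⁺ = {J, M, N}; {D, M}⁺ = {D, M}; {D, J}⁺ = {D, J} — none reach the full schema.
{D, J, N}⁺: DJN→CQ adds C, Q; DJN→CM adds M → {C, D, J, M, N, Q}. Minimal: {J, N}⁺ = {J, N}; {D, N}⁺ = {D, N}; {D, J}⁺ = {D, J} — none reach the full schema.
{J, M, Q}⁺: JM→N adds N; NQ→CDJ adds C, D → {C, D, J, M, N, Q}. Minimal: {M, Q}⁺ = {M, Q}; {J, Q}⁺ = {J, Q}; {J, M}⁺ = {J, M, N} — none reach the full schema.
Any other superkey contains one of these as a subset, so there are no further candidate keys.

(C, Q), (N, Q), (D, J, M), (D, J, N), (J, M, Q)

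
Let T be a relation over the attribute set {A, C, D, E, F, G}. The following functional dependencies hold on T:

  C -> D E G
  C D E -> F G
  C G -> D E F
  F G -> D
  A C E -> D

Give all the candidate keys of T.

Attributes A, C never appear on any right-hand side, so every candidate key must contain {A, C}.
{A, C}⁺ = {A, C, D, E, F, G}, which is all of the schema, so {A, C} is the only candidate key.

AC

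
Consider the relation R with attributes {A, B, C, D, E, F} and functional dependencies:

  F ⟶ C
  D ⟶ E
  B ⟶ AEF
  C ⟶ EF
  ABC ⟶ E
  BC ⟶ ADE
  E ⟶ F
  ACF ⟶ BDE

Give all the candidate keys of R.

{B}⁺: B→AEF adds A, E, F; F→C adds C; BC→ADE adds D → {A, B, C, D, E, F}.
{A, C}⁺: C→EF adds E, F; ACF→BDE adds B, D → {A, B, C, D, E, F}. Minimal: {C}⁺ = {C, E, F}; {A}⁺ = {A} — none reach the full schema.
{A, D}⁺: D→E adds E; E→F adds F; F→C adds C; ACF→BDE adds B → {A, B, C, D, E, F}. Minimal: {D}⁺ = {C, D, E, F}; {A}⁺ = {A} — none reach the full schema.
{A, E}⁺: E→F adds F; F→C adds C; ACF→BDE adds B, D → {A, B, C, D, E, F}. Minimal: {E}⁺ = {C, E, F}; {A}⁺ = {A} — none reach the full schema.
{A, F}⁺: F→C adds C; C→EF adds E; ACF→BDE adds B, D → {A, B, C, D, E, F}. Minimal: {F}⁺ = {C, E, F}; {A}⁺ = {A} — none reach the full schema.

{B}, {A, C}, {A, D}, {A, E}, {A, F}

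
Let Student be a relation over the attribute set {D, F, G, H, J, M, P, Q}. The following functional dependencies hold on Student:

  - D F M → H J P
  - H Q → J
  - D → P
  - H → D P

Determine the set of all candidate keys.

DFGMQ; FGHMQ

Attributes F, G, M, Q never appear on any right-hand side, so every candidate key must contain {F, G, M, Q}.
{F, G, M, Q}⁺ = {F, G, M, Q}, which is not all of the schema, so we must add further attributes.
{D, F, G, M, Q}⁺: DFM→HJP adds H, J, P → {D, F, G, H, J, M, P, Q}. Minimal: {F, G, M, Q}⁺ = {F, G, M, Q}; {D, G, M, Q}⁺ = {D, G, M, P, Q}; {D, F, M, Q}⁺ = {D, F, H, J, M, P, Q}; … — none reach the full schema.
{F, G, H, M, Q}⁺: HQ→J adds J; H→DP adds D, P → {D, F, G, H, J, M, P, Q}. Minimal: {G, H, M, Q}⁺ = {D, G, H, J, M, P, Q}; {F, H, M, Q}⁺ = {D, F, H, J, M, P, Q}; {F, G, M, Q}⁺ = {F, G, M, Q}; … — none reach the full schema.
Any other superkey contains one of these as a subset, so there are no further candidate keys.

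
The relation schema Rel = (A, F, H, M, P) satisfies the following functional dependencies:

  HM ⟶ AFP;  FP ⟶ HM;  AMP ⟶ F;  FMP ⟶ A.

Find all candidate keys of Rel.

{F, P}⁺: FP→HM adds H, M; FMP→A adds A → {A, F, H, M, P}. Minimal: {P}⁺ = {P}; {F}⁺ = {F} — none reach the full schema.
{H, M}⁺: HM→AFP adds A, F, P → {A, F, H, M, P}. Minimal: {M}⁺ = {M}; {H}⁺ = {H} — none reach the full schema.
{A, M, P}⁺: AMP→F adds F; FP→HM adds H → {A, F, H, M, P}. Minimal: {M, P}⁺ = {M, P}; {A, P}⁺ = {A, P}; {A, M}⁺ = {A, M} — none reach the full schema.
Any other superkey contains one of these as a subset, so there are no further candidate keys.

{F, P}, {H, M}, {A, M, P}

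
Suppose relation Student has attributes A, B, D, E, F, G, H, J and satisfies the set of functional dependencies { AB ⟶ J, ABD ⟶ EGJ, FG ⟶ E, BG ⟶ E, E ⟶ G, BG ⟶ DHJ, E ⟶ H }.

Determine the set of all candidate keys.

{A, B, D, F}; {A, B, E, F}; {A, B, F, G}

Attributes A, B, F never appear on any right-hand side, so every candidate key must contain {A, B, F}.
{A, B, F}⁺ = {A, B, F, J}, which is not all of the schema, so we must add further attributes.
{A, B, D, F}⁺: AB→J adds J; ABD→EGJ adds E, G; BG→DHJ adds H → {A, B, D, E, F, G, H, J}.
{A, B, E, F}⁺: AB→J adds J; E→G adds G; BG→DHJ adds D, H → {A, B, D, E, F, G, H, J}.
{A, B, F, G}⁺: AB→J adds J; FG→E adds E; BG→DHJ adds D, H → {A, B, D, E, F, G, H, J}.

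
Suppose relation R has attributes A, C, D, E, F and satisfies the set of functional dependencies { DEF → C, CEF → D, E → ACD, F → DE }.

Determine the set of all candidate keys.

Attribute F never appears on the right-hand side of any dependency, so F must belong to every candidate key.
{F}⁺ = {A, C, D, E, F}, which is all of the schema, so {F} is the only candidate key.

F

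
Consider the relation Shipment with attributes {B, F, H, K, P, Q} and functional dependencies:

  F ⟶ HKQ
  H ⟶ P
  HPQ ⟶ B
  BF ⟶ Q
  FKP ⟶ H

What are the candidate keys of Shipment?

{F}⁺: F→HKQ adds H, K, Q; H→P adds P; HPQ→B adds B → {B, F, H, K, P, Q}.
No other minimal superkey exists.

{F}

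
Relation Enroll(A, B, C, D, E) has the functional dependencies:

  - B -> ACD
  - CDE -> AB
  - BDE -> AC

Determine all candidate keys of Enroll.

{B, E}, {C, D, E}

Attribute E never appears on the right-hand side of any dependency, so E must belong to every candidate key.
{E}⁺ = {E}, which is not all of the schema, so we must add further attributes.
{B, E}⁺: B→ACD adds A, C, D → {A, B, C, D, E}. Minimal: {E}⁺ = {E}; {B}⁺ = {A, B, C, D} — none reach the full schema.
{C, D, E}⁺: CDE→AB adds A, B → {A, B, C, D, E}. Minimal: {D, E}⁺ = {D, E}; {C, E}⁺ = {C, E}; {C, D}⁺ = {C, D} — none reach the full schema.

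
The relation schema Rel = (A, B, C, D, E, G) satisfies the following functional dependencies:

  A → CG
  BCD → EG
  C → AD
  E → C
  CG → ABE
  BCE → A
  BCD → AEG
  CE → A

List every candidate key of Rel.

{A}; {C}; {E}

{A}⁺: A→CG adds C, G; C→AD adds D; CG→ABE adds B, E → {A, B, C, D, E, G}.
{C}⁺: C→AD adds A, D; A→CG adds G; CG→ABE adds B, E → {A, B, C, D, E, G}.
{E}⁺: E→C adds C; CE→A adds A; A→CG adds G; C→AD adds D; CG→ABE adds B → {A, B, C, D, E, G}.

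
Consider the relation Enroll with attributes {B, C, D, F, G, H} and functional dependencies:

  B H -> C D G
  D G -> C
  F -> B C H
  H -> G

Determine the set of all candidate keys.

(F)

Attribute F never appears on the right-hand side of any dependency, so F must belong to every candidate key.
{F}⁺ = {B, C, D, F, G, H}, which is all of the schema, so {F} is the only candidate key.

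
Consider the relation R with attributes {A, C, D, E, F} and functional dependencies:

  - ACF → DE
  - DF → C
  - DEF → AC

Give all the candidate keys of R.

(A, C, F), (A, D, F), (D, E, F)

{A, C, F}⁺: ACF→DE adds D, E → {A, C, D, E, F}. Minimal: {C, F}⁺ = {C, F}; {A, F}⁺ = {A, F}; {A, C}⁺ = {A, C} — none reach the full schema.
{A, D, F}⁺: DF→C adds C; ACF→DE adds E → {A, C, D, E, F}. Minimal: {D, F}⁺ = {C, D, F}; {A, F}⁺ = {A, F}; {A, D}⁺ = {A, D} — none reach the full schema.
{D, E, F}⁺: DF→C adds C; DEF→AC adds A → {A, C, D, E, F}. Minimal: {E, F}⁺ = {E, F}; {D, F}⁺ = {C, D, F}; {D, E}⁺ = {D, E} — none reach the full schema.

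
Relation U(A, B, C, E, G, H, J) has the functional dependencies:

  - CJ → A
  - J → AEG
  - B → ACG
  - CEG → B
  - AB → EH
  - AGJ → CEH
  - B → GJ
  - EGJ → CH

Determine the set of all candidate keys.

{B}, {J}, {C, E, G}

{B}⁺: B→ACG adds A, C, G; AB→EH adds E, H; B→GJ adds J → {A, B, C, E, G, H, J}.
{J}⁺: J→AEG adds A, E, G; AGJ→CEH adds C, H; CEG→B adds B → {A, B, C, E, G, H, J}.
{C, E, G}⁺: CEG→B adds B; B→GJ adds J; EGJ→CH adds H; CJ→A adds A → {A, B, C, E, G, H, J}.
Any other superkey contains one of these as a subset, so there are no further candidate keys.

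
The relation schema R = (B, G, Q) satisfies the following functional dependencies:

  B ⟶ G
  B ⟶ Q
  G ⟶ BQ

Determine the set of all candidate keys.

{B}, {G}

{B}⁺: B→G adds G; B→Q adds Q → {B, G, Q}.
{G}⁺: G→BQ adds B, Q → {B, G, Q}.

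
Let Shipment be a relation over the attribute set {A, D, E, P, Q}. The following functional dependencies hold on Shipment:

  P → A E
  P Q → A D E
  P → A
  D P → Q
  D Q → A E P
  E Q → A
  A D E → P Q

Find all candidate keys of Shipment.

{D, P}⁺: P→AE adds A, E; DP→Q adds Q → {A, D, E, P, Q}. Minimal: {P}⁺ = {A, E, P}; {D}⁺ = {D} — none reach the full schema.
{D, Q}⁺: DQ→AEP adds A, E, P → {A, D, E, P, Q}. Minimal: {Q}⁺ = {Q}; {D}⁺ = {D} — none reach the full schema.
{P, Q}⁺: P→AE adds A, E; PQ→ADE adds D → {A, D, E, P, Q}. Minimal: {Q}⁺ = {Q}; {P}⁺ = {A, E, P} — none reach the full schema.
{A, D, E}⁺: ADE→PQ adds P, Q → {A, D, E, P, Q}. Minimal: {D, E}⁺ = {D, E}; {A, E}⁺ = {A, E}; {A, D}⁺ = {A, D} — none reach the full schema.

{D, P}; {D, Q}; {P, Q}; {A, D, E}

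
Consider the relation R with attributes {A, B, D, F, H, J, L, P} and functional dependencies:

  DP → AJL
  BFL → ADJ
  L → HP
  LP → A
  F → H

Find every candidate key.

Attributes B, F never appear on any right-hand side, so every candidate key must contain {B, F}.
{B, F}⁺ = {B, F, H}, which is not all of the schema, so we must add further attributes.
{B, F, L}⁺: BFL→ADJ adds A, D, J; L→HP adds H, P → {A, B, D, F, H, J, L, P}. Minimal: {F, L}⁺ = {A, F, H, L, P}; {B, L}⁺ = {A, B, H, L, P}; {B, F}⁺ = {B, F, H} — none reach the full schema.
{B, D, F, P}⁺: DP→AJL adds A, J, L; L→HP adds H → {A, B, D, F, H, J, L, P}. Minimal: {D, F, P}⁺ = {A, D, F, H, J, L, P}; {B, F, P}⁺ = {B, F, H, P}; {B, D, P}⁺ = {A, B, D, H, J, L, P}; … — none reach the full schema.

{B, F, L}; {B, D, F, P}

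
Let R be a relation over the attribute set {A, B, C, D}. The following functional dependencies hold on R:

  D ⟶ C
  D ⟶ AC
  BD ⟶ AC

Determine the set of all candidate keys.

Attributes B, D never appear on any right-hand side, so every candidate key must contain {B, D}.
{B, D}⁺ = {A, B, C, D}, which is all of the schema, so {B, D} is the only candidate key.

BD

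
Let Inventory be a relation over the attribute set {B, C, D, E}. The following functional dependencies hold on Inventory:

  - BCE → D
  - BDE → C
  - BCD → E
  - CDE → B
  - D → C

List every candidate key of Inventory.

{B, D}⁺: D→C adds C; BCD→E adds E → {B, C, D, E}. Minimal: {D}⁺ = {C, D}; {B}⁺ = {B} — none reach the full schema.
{D, E}⁺: D→C adds C; CDE→B adds B → {B, C, D, E}. Minimal: {E}⁺ = {E}; {D}⁺ = {C, D} — none reach the full schema.
{B, C, E}⁺: BCE→D adds D → {B, C, D, E}. Minimal: {C, E}⁺ = {C, E}; {B, E}⁺ = {B, E}; {B, C}⁺ = {B, C} — none reach the full schema.

(B, D), (D, E), (B, C, E)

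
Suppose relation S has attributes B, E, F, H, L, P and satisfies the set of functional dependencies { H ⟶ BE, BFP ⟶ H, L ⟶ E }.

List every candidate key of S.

BFLP, FHLP

{B, F, L, P}⁺: BFP→H adds H; L→E adds E → {B, E, F, H, L, P}.
{F, H, L, P}⁺: H→BE adds B, E → {B, E, F, H, L, P}.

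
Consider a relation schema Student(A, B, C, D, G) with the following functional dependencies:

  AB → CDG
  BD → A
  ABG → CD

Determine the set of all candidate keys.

{A, B}, {B, D}

Attribute B never appears on the right-hand side of any dependency, so B must belong to every candidate key.
{B}⁺ = {B}, which is not all of the schema, so we must add further attributes.
{A, B}⁺: AB→CDG adds C, D, G → {A, B, C, D, G}. Minimal: {B}⁺ = {B}; {A}⁺ = {A} — none reach the full schema.
{B, D}⁺: BD→A adds A; AB→CDG adds C, G → {A, B, C, D, G}. Minimal: {D}⁺ = {D}; {B}⁺ = {B} — none reach the full schema.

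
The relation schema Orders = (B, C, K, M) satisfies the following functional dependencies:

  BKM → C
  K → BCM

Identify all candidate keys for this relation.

{K}

Attribute K never appears on the right-hand side of any dependency, so K must belong to every candidate key.
{K}⁺ = {B, C, K, M}, which is all of the schema, so {K} is the only candidate key.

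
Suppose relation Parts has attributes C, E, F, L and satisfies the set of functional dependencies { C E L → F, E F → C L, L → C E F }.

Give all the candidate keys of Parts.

(L), (E, F)

{L}⁺: L→CEF adds C, E, F → {C, E, F, L}.
{E, F}⁺: EF→CL adds C, L → {C, E, F, L}.
Any other superkey contains one of these as a subset, so there are no further candidate keys.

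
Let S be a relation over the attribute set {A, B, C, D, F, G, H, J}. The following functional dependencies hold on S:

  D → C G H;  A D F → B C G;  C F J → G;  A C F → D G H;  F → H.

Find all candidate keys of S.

(A, C, F, J); (A, D, F, J)

Attributes A, F, J never appear on any right-hand side, so every candidate key must contain {A, F, J}.
{A, F, J}⁺ = {A, F, H, J}, which is not all of the schema, so we must add further attributes.
{A, C, F, J}⁺: CFJ→G adds G; ACF→DGH adds D, H; ADF→BCG adds B → {A, B, C, D, F, G, H, J}. Minimal: {C, F, J}⁺ = {C, F, G, H, J}; {A, F, J}⁺ = {A, F, H, J}; {A, C, J}⁺ = {A, C, J}; … — none reach the full schema.
{A, D, F, J}⁺: D→CGH adds C, G, H; ADF→BCG adds B → {A, B, C, D, F, G, H, J}. Minimal: {D, F, J}⁺ = {C, D, F, G, H, J}; {A, F, J}⁺ = {A, F, H, J}; {A, D, J}⁺ = {A, C, D, G, H, J}; … — none reach the full schema.
Any other superkey contains one of these as a subset, so there are no further candidate keys.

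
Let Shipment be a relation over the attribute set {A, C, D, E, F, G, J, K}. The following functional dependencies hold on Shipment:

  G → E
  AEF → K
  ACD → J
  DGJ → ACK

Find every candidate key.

Attributes D, F, G never appear on any right-hand side, so every candidate key must contain {D, F, G}.
{D, F, G}⁺ = {D, E, F, G}, which is not all of the schema, so we must add further attributes.
{D, F, G, J}⁺: G→E adds E; DGJ→ACK adds A, C, K → {A, C, D, E, F, G, J, K}. Minimal: {F, G, J}⁺ = {E, F, G, J}; {D, G, J}⁺ = {A, C, D, E, G, J, K}; {D, F, J}⁺ = {D, F, J}; … — none reach the full schema.
{A, C, D, F, G}⁺: G→E adds E; AEF→K adds K; ACD→J adds J → {A, C, D, E, F, G, J, K}. Minimal: {C, D, F, G}⁺ = {C, D, E, F, G}; {A, D, F, G}⁺ = {A, D, E, F, G, K}; {A, C, F, G}⁺ = {A, C, E, F, G, K}; … — none reach the full schema.

DFGJ, ACDFG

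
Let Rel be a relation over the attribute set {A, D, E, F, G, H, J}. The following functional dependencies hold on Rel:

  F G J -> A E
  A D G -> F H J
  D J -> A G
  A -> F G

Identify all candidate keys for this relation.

Attribute D never appears on the right-hand side of any dependency, so D must belong to every candidate key.
{D}⁺ = {D}, which is not all of the schema, so we must add further attributes.
{A, D}⁺: A→FG adds F, G; ADG→FHJ adds H, J; FGJ→AE adds E → {A, D, E, F, G, H, J}. Minimal: {D}⁺ = {D}; {A}⁺ = {A, F, G} — none reach the full schema.
{D, J}⁺: DJ→AG adds A, G; A→FG adds F; FGJ→AE adds E; ADG→FHJ adds H → {A, D, E, F, G, H, J}. Minimal: {J}⁺ = {J}; {D}⁺ = {D} — none reach the full schema.
Any other superkey contains one of these as a subset, so there are no further candidate keys.

{A, D}; {D, J}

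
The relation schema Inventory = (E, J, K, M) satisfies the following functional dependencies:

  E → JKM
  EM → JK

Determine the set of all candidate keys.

Attribute E never appears on the right-hand side of any dependency, so E must belong to every candidate key.
{E}⁺ = {E, J, K, M}, which is all of the schema, so {E} is the only candidate key.

{E}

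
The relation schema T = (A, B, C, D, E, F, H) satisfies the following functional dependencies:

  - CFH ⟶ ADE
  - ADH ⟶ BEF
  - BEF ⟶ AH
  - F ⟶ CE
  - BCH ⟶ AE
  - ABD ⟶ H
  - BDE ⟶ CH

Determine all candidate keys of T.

BF, FH, ABD, ADH, BDE, BCDH

{B, F}⁺: F→CE adds C, E; BEF→AH adds A, H; CFH→ADE adds D → {A, B, C, D, E, F, H}. Minimal: {F}⁺ = {C, E, F}; {B}⁺ = {B} — none reach the full schema.
{F, H}⁺: F→CE adds C, E; CFH→ADE adds A, D; ADH→BEF adds B → {A, B, C, D, E, F, H}. Minimal: {H}⁺ = {H}; {F}⁺ = {C, E, F} — none reach the full schema.
{A, B, D}⁺: ABD→H adds H; ADH→BEF adds E, F; F→CE adds C → {A, B, C, D, E, F, H}. Minimal: {B, D}⁺ = {B, D}; {A, D}⁺ = {A, D}; {A, B}⁺ = {A, B} — none reach the full schema.
{A, D, H}⁺: ADH→BEF adds B, E, F; F→CE adds C → {A, B, C, D, E, F, H}. Minimal: {D, H}⁺ = {D, H}; {A, H}⁺ = {A, H}; {A, D}⁺ = {A, D} — none reach the full schema.
{B, D, E}⁺: BDE→CH adds C, H; BCH→AE adds A; ADH→BEF adds F → {A, B, C, D, E, F, H}. Minimal: {D, E}⁺ = {D, E}; {B, E}⁺ = {B, E}; {B, D}⁺ = {B, D} — none reach the full schema.
{B, C, D, H}⁺: BCH→AE adds A, E; ADH→BEF adds F → {A, B, C, D, E, F, H}. Minimal: {C, D, H}⁺ = {C, D, H}; {B, D, H}⁺ = {B, D, H}; {B, C, H}⁺ = {A, B, C, E, H}; … — none reach the full schema.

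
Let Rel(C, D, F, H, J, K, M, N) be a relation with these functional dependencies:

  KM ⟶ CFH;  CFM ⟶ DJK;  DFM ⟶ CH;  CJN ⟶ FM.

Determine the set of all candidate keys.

CJN; KMN; CFMN; DFMN

Attribute N never appears on the right-hand side of any dependency, so N must belong to every candidate key.
{N}⁺ = {N}, which is not all of the schema, so we must add further attributes.
{C, J, N}⁺: CJN→FM adds F, M; CFM→DJK adds D, K; DFM→CH adds H → {C, D, F, H, J, K, M, N}.
{K, M, N}⁺: KM→CFH adds C, F, H; CFM→DJK adds D, J → {C, D, F, H, J, K, M, N}.
{C, F, M, N}⁺: CFM→DJK adds D, J, K; DFM→CH adds H → {C, D, F, H, J, K, M, N}.
{D, F, M, N}⁺: DFM→CH adds C, H; CFM→DJK adds J, K → {C, D, F, H, J, K, M, N}.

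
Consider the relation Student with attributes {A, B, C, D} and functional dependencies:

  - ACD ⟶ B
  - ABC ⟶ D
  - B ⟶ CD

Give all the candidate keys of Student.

{A, B}; {A, C, D}

Attribute A never appears on the right-hand side of any dependency, so A must belong to every candidate key.
{A}⁺ = {A}, which is not all of the schema, so we must add further attributes.
{A, B}⁺: B→CD adds C, D → {A, B, C, D}.
{A, C, D}⁺: ACD→B adds B → {A, B, C, D}.
Any other superkey contains one of these as a subset, so there are no further candidate keys.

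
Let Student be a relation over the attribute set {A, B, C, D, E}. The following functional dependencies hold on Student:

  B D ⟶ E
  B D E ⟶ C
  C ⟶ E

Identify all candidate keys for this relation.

{A, B, D}⁺: BD→E adds E; BDE→C adds C → {A, B, C, D, E}. Minimal: {B, D}⁺ = {B, C, D, E}; {A, D}⁺ = {A, D}; {A, B}⁺ = {A, B} — none reach the full schema.
No other minimal superkey exists.

(A, B, D)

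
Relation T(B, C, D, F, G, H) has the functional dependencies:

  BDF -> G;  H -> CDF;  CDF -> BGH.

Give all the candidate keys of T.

H, CDF

{H}⁺: H→CDF adds C, D, F; CDF→BGH adds B, G → {B, C, D, F, G, H}.
{C, D, F}⁺: CDF→BGH adds B, G, H → {B, C, D, F, G, H}. Minimal: {D, F}⁺ = {D, F}; {C, F}⁺ = {C, F}; {C, D}⁺ = {C, D} — none reach the full schema.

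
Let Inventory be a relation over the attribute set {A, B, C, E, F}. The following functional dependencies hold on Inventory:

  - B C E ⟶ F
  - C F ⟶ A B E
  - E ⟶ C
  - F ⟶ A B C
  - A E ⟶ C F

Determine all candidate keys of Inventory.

{F}⁺: F→ABC adds A, B, C; CF→ABE adds E → {A, B, C, E, F}.
{A, E}⁺: E→C adds C; AE→CF adds F; CF→ABE adds B → {A, B, C, E, F}. Minimal: {E}⁺ = {C, E}; {A}⁺ = {A} — none reach the full schema.
{B, E}⁺: E→C adds C; BCE→F adds F; CF→ABE adds A → {A, B, C, E, F}. Minimal: {E}⁺ = {C, E}; {B}⁺ = {B} — none reach the full schema.

{F}, {A, E}, {B, E}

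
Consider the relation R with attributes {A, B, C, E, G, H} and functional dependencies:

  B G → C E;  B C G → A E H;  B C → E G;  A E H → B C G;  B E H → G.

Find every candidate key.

{B, C}, {B, G}, {A, E, H}, {B, E, H}

{B, C}⁺: BC→EG adds E, G; BCG→AEH adds A, H → {A, B, C, E, G, H}. Minimal: {C}⁺ = {C}; {B}⁺ = {B} — none reach the full schema.
{B, G}⁺: BG→CE adds C, E; BCG→AEH adds A, H → {A, B, C, E, G, H}. Minimal: {G}⁺ = {G}; {B}⁺ = {B} — none reach the full schema.
{A, E, H}⁺: AEH→BCG adds B, C, G → {A, B, C, E, G, H}. Minimal: {E, H}⁺ = {E, H}; {A, H}⁺ = {A, H}; {A, E}⁺ = {A, E} — none reach the full schema.
{B, E, H}⁺: BEH→G adds G; BG→CE adds C; BCG→AEH adds A → {A, B, C, E, G, H}. Minimal: {E, H}⁺ = {E, H}; {B, H}⁺ = {B, H}; {B, E}⁺ = {B, E} — none reach the full schema.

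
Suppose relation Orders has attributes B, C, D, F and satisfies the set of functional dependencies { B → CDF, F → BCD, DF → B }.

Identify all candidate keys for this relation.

{B}⁺: B→CDF adds C, D, F → {B, C, D, F}.
{F}⁺: F→BCD adds B, C, D → {B, C, D, F}.
Any other superkey contains one of these as a subset, so there are no further candidate keys.

(B), (F)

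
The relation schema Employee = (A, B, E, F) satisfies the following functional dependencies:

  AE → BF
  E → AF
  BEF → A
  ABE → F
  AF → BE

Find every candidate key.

{E}, {A, F}

{E}⁺: E→AF adds A, F; AF→BE adds B → {A, B, E, F}.
{A, F}⁺: AF→BE adds B, E → {A, B, E, F}. Minimal: {F}⁺ = {F}; {A}⁺ = {A} — none reach the full schema.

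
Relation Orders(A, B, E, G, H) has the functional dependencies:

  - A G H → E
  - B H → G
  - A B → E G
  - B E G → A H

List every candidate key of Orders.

{A, B}⁺: AB→EG adds E, G; BEG→AH adds H → {A, B, E, G, H}.
{B, E, G}⁺: BEG→AH adds A, H → {A, B, E, G, H}.
{B, E, H}⁺: BH→G adds G; BEG→AH adds A → {A, B, E, G, H}.

AB, BEG, BEH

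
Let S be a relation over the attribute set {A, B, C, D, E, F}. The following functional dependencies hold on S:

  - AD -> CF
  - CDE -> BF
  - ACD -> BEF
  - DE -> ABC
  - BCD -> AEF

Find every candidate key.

AD, DE, BCD

{A, D}⁺: AD→CF adds C, F; ACD→BEF adds B, E → {A, B, C, D, E, F}. Minimal: {D}⁺ = {D}; {A}⁺ = {A} — none reach the full schema.
{D, E}⁺: DE→ABC adds A, B, C; BCD→AEF adds F → {A, B, C, D, E, F}. Minimal: {E}⁺ = {E}; {D}⁺ = {D} — none reach the full schema.
{B, C, D}⁺: BCD→AEF adds A, E, F → {A, B, C, D, E, F}. Minimal: {C, D}⁺ = {C, D}; {B, D}⁺ = {B, D}; {B, C}⁺ = {B, C} — none reach the full schema.
Any other superkey contains one of these as a subset, so there are no further candidate keys.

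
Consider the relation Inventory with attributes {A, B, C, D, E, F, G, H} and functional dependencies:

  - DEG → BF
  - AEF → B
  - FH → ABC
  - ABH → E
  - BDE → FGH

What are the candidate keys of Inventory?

{B, D, E}; {D, E, G}; {D, F, H}; {A, B, D, H}; {A, D, E, F}

{B, D, E}⁺: BDE→FGH adds F, G, H; FH→ABC adds A, C → {A, B, C, D, E, F, G, H}.
{D, E, G}⁺: DEG→BF adds B, F; BDE→FGH adds H; FH→ABC adds A, C → {A, B, C, D, E, F, G, H}.
{D, F, H}⁺: FH→ABC adds A, B, C; ABH→E adds E; BDE→FGH adds G → {A, B, C, D, E, F, G, H}.
{A, B, D, H}⁺: ABH→E adds E; BDE→FGH adds F, G; FH→ABC adds C → {A, B, C, D, E, F, G, H}.
{A, D, E, F}⁺: AEF→B adds B; BDE→FGH adds G, H; FH→ABC adds C → {A, B, C, D, E, F, G, H}.
Any other superkey contains one of these as a subset, so there are no further candidate keys.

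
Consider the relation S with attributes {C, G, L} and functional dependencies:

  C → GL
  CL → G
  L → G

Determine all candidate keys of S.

Attribute C never appears on the right-hand side of any dependency, so C must belong to every candidate key.
{C}⁺ = {C, G, L}, which is all of the schema, so {C} is the only candidate key.

{C}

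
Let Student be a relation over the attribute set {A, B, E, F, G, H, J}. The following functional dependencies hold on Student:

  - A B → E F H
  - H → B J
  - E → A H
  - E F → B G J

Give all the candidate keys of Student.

{E}⁺: E→AH adds A, H; H→BJ adds B, J; AB→EFH adds F; EF→BGJ adds G → {A, B, E, F, G, H, J}.
{A, B}⁺: AB→EFH adds E, F, H; H→BJ adds J; EF→BGJ adds G → {A, B, E, F, G, H, J}. Minimal: {B}⁺ = {B}; {A}⁺ = {A} — none reach the full schema.
{A, H}⁺: H→BJ adds B, J; AB→EFH adds E, F; EF→BGJ adds G → {A, B, E, F, G, H, J}. Minimal: {H}⁺ = {B, H, J}; {A}⁺ = {A} — none reach the full schema.
Any other superkey contains one of these as a subset, so there are no further candidate keys.

E; AB; AH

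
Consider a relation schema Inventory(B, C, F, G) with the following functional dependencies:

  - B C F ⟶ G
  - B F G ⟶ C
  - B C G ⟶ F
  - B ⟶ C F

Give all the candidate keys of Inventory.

{B}

Attribute B never appears on the right-hand side of any dependency, so B must belong to every candidate key.
{B}⁺ = {B, C, F, G}, which is all of the schema, so {B} is the only candidate key.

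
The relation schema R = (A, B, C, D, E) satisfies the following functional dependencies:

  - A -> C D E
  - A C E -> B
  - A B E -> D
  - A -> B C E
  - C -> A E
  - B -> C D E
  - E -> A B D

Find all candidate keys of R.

A; B; C; E

{A}⁺: A→CDE adds C, D, E; ACE→B adds B → {A, B, C, D, E}.
{B}⁺: B→CDE adds C, D, E; E→ABD adds A → {A, B, C, D, E}.
{C}⁺: C→AE adds A, E; E→ABD adds B, D → {A, B, C, D, E}.
{E}⁺: E→ABD adds A, B, D; A→CDE adds C → {A, B, C, D, E}.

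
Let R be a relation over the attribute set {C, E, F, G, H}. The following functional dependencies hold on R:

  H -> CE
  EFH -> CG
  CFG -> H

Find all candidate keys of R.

{F, H}, {C, F, G}

{F, H}⁺: H→CE adds C, E; EFH→CG adds G → {C, E, F, G, H}.
{C, F, G}⁺: CFG→H adds H; H→CE adds E → {C, E, F, G, H}.
Any other superkey contains one of these as a subset, so there are no further candidate keys.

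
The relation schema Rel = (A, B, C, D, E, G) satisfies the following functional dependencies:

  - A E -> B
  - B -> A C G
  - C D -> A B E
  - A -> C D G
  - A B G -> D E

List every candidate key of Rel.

{A}; {B}; {C, D}

{A}⁺: A→CDG adds C, D, G; CD→ABE adds B, E → {A, B, C, D, E, G}.
{B}⁺: B→ACG adds A, C, G; A→CDG adds D; ABG→DE adds E → {A, B, C, D, E, G}.
{C, D}⁺: CD→ABE adds A, B, E; A→CDG adds G → {A, B, C, D, E, G}. Minimal: {D}⁺ = {D}; {C}⁺ = {C} — none reach the full schema.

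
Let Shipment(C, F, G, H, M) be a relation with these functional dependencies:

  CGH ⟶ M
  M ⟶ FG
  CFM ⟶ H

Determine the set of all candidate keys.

(C, M); (C, G, H)

Attribute C never appears on the right-hand side of any dependency, so C must belong to every candidate key.
{C}⁺ = {C}, which is not all of the schema, so we must add further attributes.
{C, M}⁺: M→FG adds F, G; CFM→H adds H → {C, F, G, H, M}. Minimal: {M}⁺ = {F, G, M}; {C}⁺ = {C} — none reach the full schema.
{C, G, H}⁺: CGH→M adds M; M→FG adds F → {C, F, G, H, M}. Minimal: {G, H}⁺ = {G, H}; {C, H}⁺ = {C, H}; {C, G}⁺ = {C, G} — none reach the full schema.
Any other superkey contains one of these as a subset, so there are no further candidate keys.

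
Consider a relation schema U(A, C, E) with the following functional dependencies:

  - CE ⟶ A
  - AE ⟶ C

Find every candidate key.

Attribute E never appears on the right-hand side of any dependency, so E must belong to every candidate key.
{E}⁺ = {E}, which is not all of the schema, so we must add further attributes.
{A, E}⁺: AE→C adds C → {A, C, E}.
{C, E}⁺: CE→A adds A → {A, C, E}.
Any other superkey contains one of these as a subset, so there are no further candidate keys.

{A, E}, {C, E}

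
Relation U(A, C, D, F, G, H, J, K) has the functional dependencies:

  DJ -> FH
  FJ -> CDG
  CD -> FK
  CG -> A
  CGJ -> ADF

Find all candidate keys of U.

DJ; FJ; CGJ

Attribute J never appears on the right-hand side of any dependency, so J must belong to every candidate key.
{J}⁺ = {J}, which is not all of the schema, so we must add further attributes.
{D, J}⁺: DJ→FH adds F, H; FJ→CDG adds C, G; CD→FK adds K; CG→A adds A → {A, C, D, F, G, H, J, K}. Minimal: {J}⁺ = {J}; {D}⁺ = {D} — none reach the full schema.
{F, J}⁺: FJ→CDG adds C, D, G; CD→FK adds K; CG→A adds A; DJ→FH adds H → {A, C, D, F, G, H, J, K}. Minimal: {J}⁺ = {J}; {F}⁺ = {F} — none reach the full schema.
{C, G, J}⁺: CG→A adds A; CGJ→ADF adds D, F; DJ→FH adds H; CD→FK adds K → {A, C, D, F, G, H, J, K}. Minimal: {G, J}⁺ = {G, J}; {C, J}⁺ = {C, J}; {C, G}⁺ = {A, C, G} — none reach the full schema.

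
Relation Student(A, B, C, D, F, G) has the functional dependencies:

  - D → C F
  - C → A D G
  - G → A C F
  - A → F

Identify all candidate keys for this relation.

{B, C}⁺: C→ADG adds A, D, G; G→ACF adds F → {A, B, C, D, F, G}.
{B, D}⁺: D→CF adds C, F; C→ADG adds A, G → {A, B, C, D, F, G}.
{B, G}⁺: G→ACF adds A, C, F; C→ADG adds D → {A, B, C, D, F, G}.

BC; BD; BG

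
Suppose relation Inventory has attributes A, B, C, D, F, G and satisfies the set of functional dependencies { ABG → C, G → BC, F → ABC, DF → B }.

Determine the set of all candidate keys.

Attributes D, F, G never appear on any right-hand side, so every candidate key must contain {D, F, G}.
{D, F, G}⁺ = {A, B, C, D, F, G}, which is all of the schema, so {D, F, G} is the only candidate key.

{D, F, G}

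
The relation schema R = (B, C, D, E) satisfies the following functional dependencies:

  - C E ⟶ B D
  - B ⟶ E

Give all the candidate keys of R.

{B, C}, {C, E}

Attribute C never appears on the right-hand side of any dependency, so C must belong to every candidate key.
{C}⁺ = {C}, which is not all of the schema, so we must add further attributes.
{B, C}⁺: B→E adds E; CE→BD adds D → {B, C, D, E}. Minimal: {C}⁺ = {C}; {B}⁺ = {B, E} — none reach the full schema.
{C, E}⁺: CE→BD adds B, D → {B, C, D, E}. Minimal: {E}⁺ = {E}; {C}⁺ = {C} — none reach the full schema.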